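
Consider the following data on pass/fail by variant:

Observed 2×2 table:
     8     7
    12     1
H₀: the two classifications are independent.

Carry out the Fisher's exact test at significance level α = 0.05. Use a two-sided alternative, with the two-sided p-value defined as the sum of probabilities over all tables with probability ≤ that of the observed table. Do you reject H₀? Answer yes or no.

Margins: r₁=15, r₂=13, c₁=20, c₂=8, n=28
p_obs = C(15,8)·C(13,12)/C(28,20); sum pmf over tables with pmf ≤ p_obs
p-value (two-sided) = 0.03768
At α=0.05: p < α → reject H₀

reject H₀: yes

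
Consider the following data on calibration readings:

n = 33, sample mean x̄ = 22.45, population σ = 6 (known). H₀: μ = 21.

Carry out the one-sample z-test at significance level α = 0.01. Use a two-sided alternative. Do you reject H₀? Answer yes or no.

SE = σ/√n = 6/√33 = 1.0445
z = (x̄−μ₀)/SE = (22.45−21)/1.0445 = 1.3883
p-value (two-sided) = 0.16506
At α=0.01: p ≥ α → fail to reject H₀

reject H₀: no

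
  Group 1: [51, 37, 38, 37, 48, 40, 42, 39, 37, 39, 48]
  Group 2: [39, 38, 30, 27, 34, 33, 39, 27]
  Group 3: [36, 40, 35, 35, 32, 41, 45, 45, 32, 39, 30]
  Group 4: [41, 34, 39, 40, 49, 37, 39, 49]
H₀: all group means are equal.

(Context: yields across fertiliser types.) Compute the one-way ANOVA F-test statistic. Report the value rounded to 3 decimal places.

test statistic = 4.657

Group means [41.45, 33.38, 37.27, 41.00], grand mean 38.447
SSB = Σnᵢ(x̄ᵢ−x̄)² = 372.611; SSW = ΣΣ(x−x̄ᵢ)² = 906.784
MSB = 372.611/3 = 124.2035; MSW = 906.784/34 = 26.6701
F = MSB/MSW = 4.6570
df = (3, 34)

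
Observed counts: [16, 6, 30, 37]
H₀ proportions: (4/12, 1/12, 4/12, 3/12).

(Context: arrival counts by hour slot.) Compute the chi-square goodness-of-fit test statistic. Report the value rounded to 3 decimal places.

n = 89; E_i = n·p_i = [29.67, 7.42, 29.67, 22.25]
χ² = (16−29.67)²/29.67 + (6−7.42)²/7.42 + (30−29.67)²/29.67 + (37−22.25)²/22.25 = 16.3483
df = 3

test statistic = 16.348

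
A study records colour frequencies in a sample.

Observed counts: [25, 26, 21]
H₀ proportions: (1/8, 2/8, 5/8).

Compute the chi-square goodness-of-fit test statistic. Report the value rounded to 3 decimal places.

n = 72; E_i = n·p_i = [9.00, 18.00, 45.00]
χ² = (25−9.00)²/9.00 + (26−18.00)²/18.00 + (21−45.00)²/45.00 = 44.8000
df = 2

test statistic = 44.800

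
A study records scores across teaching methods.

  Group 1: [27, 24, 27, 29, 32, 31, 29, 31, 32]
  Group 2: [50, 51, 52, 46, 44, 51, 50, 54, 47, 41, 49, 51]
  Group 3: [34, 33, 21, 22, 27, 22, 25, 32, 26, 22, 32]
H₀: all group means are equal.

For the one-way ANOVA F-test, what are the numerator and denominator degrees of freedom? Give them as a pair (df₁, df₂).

degrees of freedom = [2, 29]

k = 3 groups, N = 32 total
df = (k−1, N−k) = (3−1, 32−3) = (2, 29)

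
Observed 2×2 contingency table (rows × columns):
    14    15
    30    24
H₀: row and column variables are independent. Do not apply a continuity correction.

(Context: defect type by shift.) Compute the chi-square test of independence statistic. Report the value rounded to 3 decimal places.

test statistic = 0.401

Row totals [29, 54], col totals [44, 39], n=83
χ² = (14−15.37)²/15.37 + (15−13.63)²/13.63 + (30−28.63)²/28.63 + (24−25.37)²/25.37 = 0.4014
df = 1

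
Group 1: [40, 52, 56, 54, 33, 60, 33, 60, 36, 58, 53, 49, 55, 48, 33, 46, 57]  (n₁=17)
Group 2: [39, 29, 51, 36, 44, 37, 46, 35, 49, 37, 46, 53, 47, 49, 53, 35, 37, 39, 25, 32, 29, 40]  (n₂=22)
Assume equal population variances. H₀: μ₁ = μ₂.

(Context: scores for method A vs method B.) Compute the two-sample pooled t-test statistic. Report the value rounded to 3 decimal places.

x̄₁=48.412, s₁=9.824, n₁=17
x̄₂=40.364, s₂=8.110, n₂=22
s_p² = [16·9.824² + 21·8.110²]/37 = 79.0597
SE = √(s_p²·(1/17+1/22)) = 2.8713
t = (48.412−40.364)/2.8713 = 2.8030
df = 37

test statistic = 2.803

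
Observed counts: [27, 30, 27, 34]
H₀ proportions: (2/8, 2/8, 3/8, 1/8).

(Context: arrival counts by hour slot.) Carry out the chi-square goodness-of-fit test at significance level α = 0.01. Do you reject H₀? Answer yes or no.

reject H₀: yes

n = 118; E_i = n·p_i = [29.50, 29.50, 44.25, 14.75]
χ² = (27−29.50)²/29.50 + (30−29.50)²/29.50 + (27−44.25)²/44.25 + (34−14.75)²/14.75 = 32.0678
df = 3
p-value (upper-tail) = 0.00000
At α=0.01: p < α → reject H₀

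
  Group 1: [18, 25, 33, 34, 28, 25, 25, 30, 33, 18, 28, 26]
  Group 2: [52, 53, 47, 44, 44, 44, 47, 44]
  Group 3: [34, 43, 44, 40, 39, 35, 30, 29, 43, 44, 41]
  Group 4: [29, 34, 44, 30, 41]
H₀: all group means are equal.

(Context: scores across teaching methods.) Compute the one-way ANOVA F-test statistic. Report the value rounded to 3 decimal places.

Group means [26.92, 46.88, 38.36, 35.60], grand mean 36.056
SSB = Σnᵢ(x̄ᵢ−x̄)² = 1998.352; SSW = ΣΣ(x−x̄ᵢ)² = 885.537
MSB = 1998.352/3 = 666.1173; MSW = 885.537/32 = 27.6730
F = MSB/MSW = 24.0710
df = (3, 32)

test statistic = 24.071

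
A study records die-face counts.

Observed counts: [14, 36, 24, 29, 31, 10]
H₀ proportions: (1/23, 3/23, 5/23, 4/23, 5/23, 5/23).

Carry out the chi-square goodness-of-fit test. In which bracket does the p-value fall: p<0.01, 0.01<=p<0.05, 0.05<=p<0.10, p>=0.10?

p-value bracket: p<0.01

n = 144; E_i = n·p_i = [6.26, 18.78, 31.30, 25.04, 31.30, 31.30]
χ² = (14−6.26)²/6.26 + (36−18.78)²/18.78 + (24−31.30)²/31.30 + (29−25.04)²/25.04 + (31−31.30)²/31.30 + (10−31.30)²/31.30 = 42.1802
df = 5
p-value (upper-tail) = 0.00000
→ bracket: p<0.01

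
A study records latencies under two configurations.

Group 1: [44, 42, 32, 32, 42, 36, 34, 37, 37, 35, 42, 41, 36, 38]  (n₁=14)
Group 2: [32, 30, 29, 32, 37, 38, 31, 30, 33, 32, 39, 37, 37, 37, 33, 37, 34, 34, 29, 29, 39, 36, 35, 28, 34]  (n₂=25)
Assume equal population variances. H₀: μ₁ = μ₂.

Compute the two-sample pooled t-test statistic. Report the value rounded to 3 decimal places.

test statistic = 3.361

x̄₁=37.714, s₁=3.911, n₁=14
x̄₂=33.680, s₂=3.412, n₂=25
s_p² = [13·3.911² + 24·3.412²]/37 = 12.9269
SE = √(s_p²·(1/14+1/25)) = 1.2002
t = (37.714−33.680)/1.2002 = 3.3614
df = 37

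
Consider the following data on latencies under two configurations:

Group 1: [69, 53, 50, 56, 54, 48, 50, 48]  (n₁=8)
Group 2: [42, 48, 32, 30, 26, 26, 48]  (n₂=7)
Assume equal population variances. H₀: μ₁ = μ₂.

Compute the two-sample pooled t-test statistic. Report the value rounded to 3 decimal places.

x̄₁=53.500, s₁=6.887, n₁=8
x̄₂=36.000, s₂=9.798, n₂=7
s_p² = [7·6.887² + 6·9.798²]/13 = 69.8462
SE = √(s_p²·(1/8+1/7)) = 4.3254
t = (53.500−36.000)/4.3254 = 4.0459
df = 13

test statistic = 4.046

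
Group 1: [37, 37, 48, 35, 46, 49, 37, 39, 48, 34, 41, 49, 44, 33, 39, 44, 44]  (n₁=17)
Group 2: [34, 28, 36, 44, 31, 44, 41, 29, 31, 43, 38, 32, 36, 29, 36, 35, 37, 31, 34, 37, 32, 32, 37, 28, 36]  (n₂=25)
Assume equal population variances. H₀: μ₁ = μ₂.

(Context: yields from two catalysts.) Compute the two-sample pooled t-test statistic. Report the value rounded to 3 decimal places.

test statistic = 4.153

x̄₁=41.412, s₁=5.478, n₁=17
x̄₂=34.840, s₂=4.714, n₂=25
s_p² = [16·5.478² + 24·4.714²]/40 = 25.3369
SE = √(s_p²·(1/17+1/25)) = 1.5824
t = (41.412−34.840)/1.5824 = 4.1531
df = 40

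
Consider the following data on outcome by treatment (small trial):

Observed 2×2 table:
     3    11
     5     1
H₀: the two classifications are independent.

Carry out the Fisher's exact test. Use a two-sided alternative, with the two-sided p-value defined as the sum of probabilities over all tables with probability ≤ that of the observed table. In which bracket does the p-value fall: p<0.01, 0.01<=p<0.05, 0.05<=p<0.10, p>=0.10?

p-value bracket: 0.01<=p<0.05

Margins: r₁=14, r₂=6, c₁=8, c₂=12, n=20
p_obs = C(14,3)·C(6,5)/C(20,8); sum pmf over tables with pmf ≤ p_obs
p-value (two-sided) = 0.01806
→ bracket: 0.01<=p<0.05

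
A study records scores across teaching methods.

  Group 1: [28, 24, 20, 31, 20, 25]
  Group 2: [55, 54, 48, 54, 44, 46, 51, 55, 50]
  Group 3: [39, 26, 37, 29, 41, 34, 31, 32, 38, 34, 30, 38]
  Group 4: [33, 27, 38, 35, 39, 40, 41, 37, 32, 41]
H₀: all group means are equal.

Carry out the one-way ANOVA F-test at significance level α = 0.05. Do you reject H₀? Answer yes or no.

reject H₀: yes

Group means [24.67, 50.78, 34.08, 36.30], grand mean 37.216
SSB = Σnᵢ(x̄ᵢ−x̄)² = 2726.365; SSW = ΣΣ(x−x̄ᵢ)² = 647.906
MSB = 2726.365/3 = 908.7882; MSW = 647.906/33 = 19.6335
F = MSB/MSW = 46.2876
df = (3, 33)
p-value (upper-tail) = 0.00000
At α=0.05: p < α → reject H₀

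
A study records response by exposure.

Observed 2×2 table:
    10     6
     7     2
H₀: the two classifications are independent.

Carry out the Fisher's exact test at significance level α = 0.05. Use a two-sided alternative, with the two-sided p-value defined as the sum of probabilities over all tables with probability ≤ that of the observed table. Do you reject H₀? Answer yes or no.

reject H₀: no

Margins: r₁=16, r₂=9, c₁=17, c₂=8, n=25
p_obs = C(16,10)·C(9,7)/C(25,17); sum pmf over tables with pmf ≤ p_obs
p-value (two-sided) = 0.66076
At α=0.05: p ≥ α → fail to reject H₀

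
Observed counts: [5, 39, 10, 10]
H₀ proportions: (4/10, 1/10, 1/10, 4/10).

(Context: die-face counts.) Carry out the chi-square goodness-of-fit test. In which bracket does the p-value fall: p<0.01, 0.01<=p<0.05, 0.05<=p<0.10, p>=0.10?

n = 64; E_i = n·p_i = [25.60, 6.40, 6.40, 25.60]
χ² = (5−25.60)²/25.60 + (39−6.40)²/6.40 + (10−6.40)²/6.40 + (10−25.60)²/25.60 = 194.1641
df = 3
p-value (upper-tail) = 0.00000
→ bracket: p<0.01

p-value bracket: p<0.01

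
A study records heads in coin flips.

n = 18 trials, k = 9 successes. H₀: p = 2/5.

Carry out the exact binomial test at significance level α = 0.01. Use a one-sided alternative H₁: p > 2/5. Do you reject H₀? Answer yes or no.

Exact binomial: n=18, k=9, p₀=2/5=0.4000
P(X≥9) from Σ C(n,i)·p₀^i·(1−p₀)^(n−i)
p-value (one-sided, H₁ greater) = 0.26316
At α=0.01: p ≥ α → fail to reject H₀

reject H₀: no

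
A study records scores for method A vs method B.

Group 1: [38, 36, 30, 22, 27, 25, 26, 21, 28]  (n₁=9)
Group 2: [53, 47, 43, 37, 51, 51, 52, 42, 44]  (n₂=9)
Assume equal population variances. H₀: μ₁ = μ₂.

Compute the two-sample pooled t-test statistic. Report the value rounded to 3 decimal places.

test statistic = -6.980

x̄₁=28.111, s₁=5.776, n₁=9
x̄₂=46.667, s₂=5.500, n₂=9
s_p² = [8·5.776² + 8·5.500²]/16 = 31.8056
SE = √(s_p²·(1/9+1/9)) = 2.6586
t = (28.111−46.667)/2.6586 = -6.9796
df = 16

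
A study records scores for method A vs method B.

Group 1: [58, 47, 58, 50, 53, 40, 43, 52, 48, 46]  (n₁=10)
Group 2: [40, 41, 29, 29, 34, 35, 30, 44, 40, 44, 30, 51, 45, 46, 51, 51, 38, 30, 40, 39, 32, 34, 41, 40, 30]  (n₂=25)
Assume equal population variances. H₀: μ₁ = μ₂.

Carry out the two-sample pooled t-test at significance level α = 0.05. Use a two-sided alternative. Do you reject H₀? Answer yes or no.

reject H₀: yes

x̄₁=49.500, s₁=5.930, n₁=10
x̄₂=38.560, s₂=7.113, n₂=25
s_p² = [9·5.930² + 24·7.113²]/33 = 46.3836
SE = √(s_p²·(1/10+1/25)) = 2.5483
t = (49.500−38.560)/2.5483 = 4.2931
df = 33
p-value (two-sided) = 0.00015
At α=0.05: p < α → reject H₀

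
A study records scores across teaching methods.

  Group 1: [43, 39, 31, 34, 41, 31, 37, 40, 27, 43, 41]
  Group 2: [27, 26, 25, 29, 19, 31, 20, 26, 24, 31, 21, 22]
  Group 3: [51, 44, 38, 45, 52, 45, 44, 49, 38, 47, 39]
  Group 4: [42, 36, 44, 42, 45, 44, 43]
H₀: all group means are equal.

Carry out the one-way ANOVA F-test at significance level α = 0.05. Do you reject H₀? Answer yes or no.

Group means [37.00, 25.08, 44.73, 42.29], grand mean 36.488
SSB = Σnᵢ(x̄ᵢ−x̄)² = 2545.717; SSW = ΣΣ(x−x̄ᵢ)² = 772.527
MSB = 2545.717/3 = 848.5723; MSW = 772.527/37 = 20.8791
F = MSB/MSW = 40.6422
df = (3, 37)
p-value (upper-tail) = 0.00000
At α=0.05: p < α → reject H₀

reject H₀: yes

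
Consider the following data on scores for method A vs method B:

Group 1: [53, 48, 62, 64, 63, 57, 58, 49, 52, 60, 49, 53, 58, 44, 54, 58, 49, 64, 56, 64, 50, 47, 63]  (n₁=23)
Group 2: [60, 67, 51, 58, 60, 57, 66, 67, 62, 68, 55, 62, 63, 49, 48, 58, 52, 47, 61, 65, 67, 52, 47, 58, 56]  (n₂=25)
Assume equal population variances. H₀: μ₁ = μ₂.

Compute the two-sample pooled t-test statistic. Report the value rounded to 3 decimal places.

test statistic = -1.493

x̄₁=55.435, s₁=6.244, n₁=23
x̄₂=58.240, s₂=6.729, n₂=25
s_p² = [22·6.244² + 24·6.729²]/46 = 42.2655
SE = √(s_p²·(1/23+1/25)) = 1.8784
t = (55.435−58.240)/1.8784 = -1.4934
df = 46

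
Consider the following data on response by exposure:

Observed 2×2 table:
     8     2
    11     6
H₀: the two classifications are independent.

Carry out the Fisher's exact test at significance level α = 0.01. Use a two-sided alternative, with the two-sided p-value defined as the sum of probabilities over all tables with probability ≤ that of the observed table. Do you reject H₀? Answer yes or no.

reject H₀: no

Margins: r₁=10, r₂=17, c₁=19, c₂=8, n=27
p_obs = C(10,8)·C(17,11)/C(27,19); sum pmf over tables with pmf ≤ p_obs
p-value (two-sided) = 0.66552
At α=0.01: p ≥ α → fail to reject H₀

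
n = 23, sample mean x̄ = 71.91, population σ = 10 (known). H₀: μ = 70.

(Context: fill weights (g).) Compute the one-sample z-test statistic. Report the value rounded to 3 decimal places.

test statistic = 0.916

SE = σ/√n = 10/√23 = 2.0851
z = (x̄−μ₀)/SE = (71.91−70)/2.0851 = 0.9160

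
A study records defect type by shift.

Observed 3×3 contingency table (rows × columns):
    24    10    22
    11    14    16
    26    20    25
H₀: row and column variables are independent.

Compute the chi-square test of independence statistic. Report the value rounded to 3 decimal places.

Row totals [56, 41, 71], col totals [61, 44, 63], n=168
χ² = (24−20.33)²/20.33 + (10−14.67)²/14.67 + (22−21.00)²/21.00 + (11−14.89)²/14.89 + (14−10.74)²/10.74 + (16−15.38)²/15.38 + (26−25.78)²/25.78 + (20−18.60)²/18.60 + (25−26.62)²/26.62 = 4.4320
df = 4

test statistic = 4.432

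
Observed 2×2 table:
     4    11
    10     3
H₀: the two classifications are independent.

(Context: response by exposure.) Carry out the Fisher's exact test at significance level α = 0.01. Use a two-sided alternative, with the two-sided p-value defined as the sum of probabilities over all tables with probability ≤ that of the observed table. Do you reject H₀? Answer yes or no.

Margins: r₁=15, r₂=13, c₁=14, c₂=14, n=28
p_obs = C(15,4)·C(13,10)/C(28,14); sum pmf over tables with pmf ≤ p_obs
p-value (two-sided) = 0.02130
At α=0.01: p ≥ α → fail to reject H₀

reject H₀: no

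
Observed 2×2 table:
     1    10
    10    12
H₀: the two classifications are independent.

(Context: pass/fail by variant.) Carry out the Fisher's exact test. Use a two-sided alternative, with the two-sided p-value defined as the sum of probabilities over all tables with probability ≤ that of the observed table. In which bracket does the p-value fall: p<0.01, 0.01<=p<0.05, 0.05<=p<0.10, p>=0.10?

p-value bracket: 0.05<=p<0.10

Margins: r₁=11, r₂=22, c₁=11, c₂=22, n=33
p_obs = C(11,1)·C(22,10)/C(33,11); sum pmf over tables with pmf ≤ p_obs
p-value (two-sided) = 0.05425
→ bracket: 0.05<=p<0.10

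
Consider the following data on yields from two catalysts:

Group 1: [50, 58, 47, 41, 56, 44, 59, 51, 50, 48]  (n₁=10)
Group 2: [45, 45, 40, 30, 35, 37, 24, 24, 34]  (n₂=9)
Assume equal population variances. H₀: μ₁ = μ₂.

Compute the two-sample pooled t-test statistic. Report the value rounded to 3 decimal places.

test statistic = 4.899

x̄₁=50.400, s₁=5.873, n₁=10
x̄₂=34.889, s₂=7.881, n₂=9
s_p² = [9·5.873² + 8·7.881²]/17 = 47.4876
SE = √(s_p²·(1/10+1/9)) = 3.1663
t = (50.400−34.889)/3.1663 = 4.8989
df = 17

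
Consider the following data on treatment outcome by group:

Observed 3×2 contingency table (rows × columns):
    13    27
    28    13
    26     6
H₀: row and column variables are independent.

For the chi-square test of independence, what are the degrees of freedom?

degrees of freedom = 2

df = (r−1)(c−1) = (3−1)·(2−1) = 2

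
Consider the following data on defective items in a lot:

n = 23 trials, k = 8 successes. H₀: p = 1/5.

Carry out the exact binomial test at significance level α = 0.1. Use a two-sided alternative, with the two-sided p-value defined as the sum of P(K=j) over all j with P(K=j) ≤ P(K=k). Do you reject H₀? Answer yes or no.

reject H₀: no

Exact binomial: n=23, k=8, p₀=1/5=0.2000
P(X=j) = C(n,j)·p₀^j·(1−p₀)^(n−j); p = Σ P(X=j) over j with P(X=j) ≤ P(X=8)
p-value (two-sided) = 0.11135
At α=0.1: p ≥ α → fail to reject H₀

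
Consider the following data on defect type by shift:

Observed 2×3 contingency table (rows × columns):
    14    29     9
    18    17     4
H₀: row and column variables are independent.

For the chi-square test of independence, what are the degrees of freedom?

df = (r−1)(c−1) = (2−1)·(3−1) = 2

degrees of freedom = 2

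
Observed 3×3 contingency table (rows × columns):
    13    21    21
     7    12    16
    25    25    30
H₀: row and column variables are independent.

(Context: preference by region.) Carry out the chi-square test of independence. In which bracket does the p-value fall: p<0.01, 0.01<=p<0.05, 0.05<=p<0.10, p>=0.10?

Row totals [55, 35, 80], col totals [45, 58, 67], n=170
χ² = (13−14.56)²/14.56 + (21−18.76)²/18.76 + (21−21.68)²/21.68 + (7−9.26)²/9.26 + (12−11.94)²/11.94 + (16−13.79)²/13.79 + (25−21.18)²/21.18 + (25−27.29)²/27.29 + (30−31.53)²/31.53 = 2.3183
df = 4
p-value (upper-tail) = 0.67744
→ bracket: p>=0.10

p-value bracket: p>=0.10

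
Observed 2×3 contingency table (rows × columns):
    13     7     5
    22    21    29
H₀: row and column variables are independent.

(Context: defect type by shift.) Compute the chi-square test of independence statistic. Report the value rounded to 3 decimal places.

Row totals [25, 72], col totals [35, 28, 34], n=97
χ² = (13−9.02)²/9.02 + (7−7.22)²/7.22 + (5−8.76)²/8.76 + (22−25.98)²/25.98 + (21−20.78)²/20.78 + (29−25.24)²/25.24 = 4.5506
df = 2

test statistic = 4.551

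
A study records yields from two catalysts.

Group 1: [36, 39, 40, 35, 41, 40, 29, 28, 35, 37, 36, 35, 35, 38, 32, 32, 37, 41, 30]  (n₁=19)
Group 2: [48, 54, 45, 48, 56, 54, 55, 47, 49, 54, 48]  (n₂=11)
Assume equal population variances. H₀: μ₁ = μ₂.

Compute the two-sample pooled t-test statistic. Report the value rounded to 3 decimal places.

x̄₁=35.579, s₁=3.934, n₁=19
x̄₂=50.727, s₂=3.875, n₂=11
s_p² = [18·3.934² + 10·3.875²]/28 = 15.3148
SE = √(s_p²·(1/19+1/11)) = 1.4827
t = (35.579−50.727)/1.4827 = -10.2170
df = 28

test statistic = -10.217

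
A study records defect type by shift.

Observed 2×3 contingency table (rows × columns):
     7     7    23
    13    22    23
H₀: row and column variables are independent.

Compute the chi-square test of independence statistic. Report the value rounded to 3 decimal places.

Row totals [37, 58], col totals [20, 29, 46], n=95
χ² = (7−7.79)²/7.79 + (7−11.29)²/11.29 + (23−17.92)²/17.92 + (13−12.21)²/12.21 + (22−17.71)²/17.71 + (23−28.08)²/28.08 = 5.1691
df = 2

test statistic = 5.169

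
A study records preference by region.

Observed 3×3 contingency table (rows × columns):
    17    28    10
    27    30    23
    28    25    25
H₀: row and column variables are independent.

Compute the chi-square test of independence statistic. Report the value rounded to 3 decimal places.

test statistic = 5.639

Row totals [55, 80, 78], col totals [72, 83, 58], n=213
χ² = (17−18.59)²/18.59 + (28−21.43)²/21.43 + (10−14.98)²/14.98 + (27−27.04)²/27.04 + (30−31.17)²/31.17 + (23−21.78)²/21.78 + (28−26.37)²/26.37 + (25−30.39)²/30.39 + (25−21.24)²/21.24 = 5.6393
df = 4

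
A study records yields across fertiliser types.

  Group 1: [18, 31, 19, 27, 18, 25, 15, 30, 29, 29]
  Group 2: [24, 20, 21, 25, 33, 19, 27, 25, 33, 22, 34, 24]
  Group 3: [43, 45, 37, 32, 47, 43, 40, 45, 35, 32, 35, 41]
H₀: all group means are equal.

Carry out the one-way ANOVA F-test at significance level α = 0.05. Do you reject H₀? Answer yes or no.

reject H₀: yes

Group means [24.10, 25.58, 39.58], grand mean 30.088
SSB = Σnᵢ(x̄ᵢ−x̄)² = 1684.002; SSW = ΣΣ(x−x̄ᵢ)² = 922.733
MSB = 1684.002/2 = 842.0010; MSW = 922.733/31 = 29.7656
F = MSB/MSW = 28.2877
df = (2, 31)
p-value (upper-tail) = 0.00000
At α=0.05: p < α → reject H₀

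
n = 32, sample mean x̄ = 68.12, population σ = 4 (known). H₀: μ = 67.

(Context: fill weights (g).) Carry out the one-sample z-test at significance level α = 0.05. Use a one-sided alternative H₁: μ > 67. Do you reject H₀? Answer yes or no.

SE = σ/√n = 4/√32 = 0.7071
z = (x̄−μ₀)/SE = (68.12−67)/0.7071 = 1.5839
p-value (one-sided, H₁ greater) = 0.05661
At α=0.05: p ≥ α → fail to reject H₀

reject H₀: no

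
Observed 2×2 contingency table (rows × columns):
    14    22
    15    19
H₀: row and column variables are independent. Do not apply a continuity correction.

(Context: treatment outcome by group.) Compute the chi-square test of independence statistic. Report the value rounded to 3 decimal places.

test statistic = 0.197

Row totals [36, 34], col totals [29, 41], n=70
χ² = (14−14.91)²/14.91 + (22−21.09)²/21.09 + (15−14.09)²/14.09 + (19−19.91)²/19.91 = 0.1970
df = 1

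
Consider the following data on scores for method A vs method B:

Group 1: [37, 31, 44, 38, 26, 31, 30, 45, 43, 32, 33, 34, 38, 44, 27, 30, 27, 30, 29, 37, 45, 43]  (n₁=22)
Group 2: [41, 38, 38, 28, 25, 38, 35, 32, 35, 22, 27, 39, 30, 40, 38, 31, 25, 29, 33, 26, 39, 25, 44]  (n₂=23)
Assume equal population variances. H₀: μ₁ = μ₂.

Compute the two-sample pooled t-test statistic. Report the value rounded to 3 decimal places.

test statistic = 1.170

x̄₁=35.182, s₁=6.478, n₁=22
x̄₂=32.957, s₂=6.278, n₂=23
s_p² = [21·6.478² + 22·6.278²]/43 = 40.6565
SE = √(s_p²·(1/22+1/23)) = 1.9015
t = (35.182−32.957)/1.9015 = 1.1703
df = 43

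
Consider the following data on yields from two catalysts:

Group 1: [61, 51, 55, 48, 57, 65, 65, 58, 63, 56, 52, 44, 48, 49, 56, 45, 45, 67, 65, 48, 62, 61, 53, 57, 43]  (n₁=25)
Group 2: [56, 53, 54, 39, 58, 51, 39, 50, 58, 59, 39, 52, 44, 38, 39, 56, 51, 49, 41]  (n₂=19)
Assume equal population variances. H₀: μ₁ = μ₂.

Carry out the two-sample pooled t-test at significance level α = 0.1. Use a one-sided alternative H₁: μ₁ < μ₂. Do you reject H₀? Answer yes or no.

reject H₀: no

x̄₁=54.960, s₁=7.430, n₁=25
x̄₂=48.737, s₂=7.556, n₂=19
s_p² = [24·7.430² + 18·7.556²]/42 = 56.0153
SE = √(s_p²·(1/25+1/19)) = 2.2779
t = (54.960−48.737)/2.2779 = 2.7320
df = 42
p-value (one-sided, H₁ less) = 0.99542
At α=0.1: p ≥ α → fail to reject H₀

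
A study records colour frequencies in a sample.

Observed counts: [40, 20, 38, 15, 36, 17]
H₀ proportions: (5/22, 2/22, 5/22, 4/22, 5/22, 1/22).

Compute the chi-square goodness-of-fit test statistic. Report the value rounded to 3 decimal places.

n = 166; E_i = n·p_i = [37.73, 15.09, 37.73, 30.18, 37.73, 7.55]
χ² = (40−37.73)²/37.73 + (20−15.09)²/15.09 + (38−37.73)²/37.73 + (15−30.18)²/30.18 + (36−37.73)²/37.73 + (17−7.55)²/7.55 = 21.2982
df = 5

test statistic = 21.298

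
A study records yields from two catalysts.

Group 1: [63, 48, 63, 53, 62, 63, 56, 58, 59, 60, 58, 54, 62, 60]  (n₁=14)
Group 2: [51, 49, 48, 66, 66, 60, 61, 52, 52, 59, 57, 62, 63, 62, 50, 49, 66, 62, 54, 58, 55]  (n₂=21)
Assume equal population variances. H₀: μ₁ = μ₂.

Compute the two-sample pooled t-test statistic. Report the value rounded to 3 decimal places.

x̄₁=58.500, s₁=4.451, n₁=14
x̄₂=57.238, s₂=6.082, n₂=21
s_p² = [13·4.451² + 20·6.082²]/33 = 30.2215
SE = √(s_p²·(1/14+1/21)) = 1.8968
t = (58.500−57.238)/1.8968 = 0.6653
df = 33

test statistic = 0.665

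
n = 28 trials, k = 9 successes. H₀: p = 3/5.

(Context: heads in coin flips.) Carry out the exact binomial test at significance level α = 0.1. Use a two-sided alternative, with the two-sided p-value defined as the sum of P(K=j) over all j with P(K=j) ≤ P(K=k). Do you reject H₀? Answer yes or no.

Exact binomial: n=28, k=9, p₀=3/5=0.6000
P(X=j) = C(n,j)·p₀^j·(1−p₀)^(n−j); p = Σ P(X=j) over j with P(X=j) ≤ P(X=9)
p-value (two-sided) = 0.00338
At α=0.1: p < α → reject H₀

reject H₀: yes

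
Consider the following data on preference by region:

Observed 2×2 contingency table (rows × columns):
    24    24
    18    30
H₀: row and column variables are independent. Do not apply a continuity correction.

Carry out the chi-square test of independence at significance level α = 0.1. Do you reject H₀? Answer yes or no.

reject H₀: no

Row totals [48, 48], col totals [42, 54], n=96
χ² = (24−21.00)²/21.00 + (24−27.00)²/27.00 + (18−21.00)²/21.00 + (30−27.00)²/27.00 = 1.5238
df = 1
p-value (upper-tail) = 0.21704
At α=0.1: p ≥ α → fail to reject H₀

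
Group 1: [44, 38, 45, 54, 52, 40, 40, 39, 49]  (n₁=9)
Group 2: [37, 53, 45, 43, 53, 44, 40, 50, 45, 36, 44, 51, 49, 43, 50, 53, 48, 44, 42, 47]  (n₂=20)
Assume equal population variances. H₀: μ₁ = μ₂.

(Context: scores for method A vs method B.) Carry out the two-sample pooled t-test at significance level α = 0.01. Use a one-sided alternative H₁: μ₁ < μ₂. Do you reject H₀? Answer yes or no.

x̄₁=44.556, s₁=5.918, n₁=9
x̄₂=45.850, s₂=5.040, n₂=20
s_p² = [8·5.918² + 19·5.040²]/27 = 28.2508
SE = √(s_p²·(1/9+1/20)) = 2.1334
t = (44.556−45.850)/2.1334 = -0.6067
df = 27
p-value (one-sided, H₁ less) = 0.27454
At α=0.01: p ≥ α → fail to reject H₀

reject H₀: no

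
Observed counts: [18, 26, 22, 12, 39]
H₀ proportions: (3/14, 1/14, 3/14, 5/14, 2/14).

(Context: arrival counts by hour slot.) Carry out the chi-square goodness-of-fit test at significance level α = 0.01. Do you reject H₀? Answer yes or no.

n = 117; E_i = n·p_i = [25.07, 8.36, 25.07, 41.79, 16.71]
χ² = (18−25.07)²/25.07 + (26−8.36)²/8.36 + (22−25.07)²/25.07 + (12−41.79)²/41.79 + (39−16.71)²/16.71 = 90.5630
df = 4
p-value (upper-tail) = 0.00000
At α=0.01: p < α → reject H₀

reject H₀: yes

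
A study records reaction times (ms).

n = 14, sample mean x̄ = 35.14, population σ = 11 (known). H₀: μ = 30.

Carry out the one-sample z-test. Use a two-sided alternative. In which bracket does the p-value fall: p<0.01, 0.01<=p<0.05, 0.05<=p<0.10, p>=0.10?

p-value bracket: 0.05<=p<0.10

SE = σ/√n = 11/√14 = 2.9399
z = (x̄−μ₀)/SE = (35.14−30)/2.9399 = 1.7484
p-value (two-sided) = 0.08040
→ bracket: 0.05<=p<0.10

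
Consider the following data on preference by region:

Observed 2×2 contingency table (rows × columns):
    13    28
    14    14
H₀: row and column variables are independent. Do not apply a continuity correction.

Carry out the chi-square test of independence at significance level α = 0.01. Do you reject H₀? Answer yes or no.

Row totals [41, 28], col totals [27, 42], n=69
χ² = (13−16.04)²/16.04 + (28−24.96)²/24.96 + (14−10.96)²/10.96 + (14−17.04)²/17.04 = 2.3374
df = 1
p-value (upper-tail) = 0.12630
At α=0.01: p ≥ α → fail to reject H₀

reject H₀: no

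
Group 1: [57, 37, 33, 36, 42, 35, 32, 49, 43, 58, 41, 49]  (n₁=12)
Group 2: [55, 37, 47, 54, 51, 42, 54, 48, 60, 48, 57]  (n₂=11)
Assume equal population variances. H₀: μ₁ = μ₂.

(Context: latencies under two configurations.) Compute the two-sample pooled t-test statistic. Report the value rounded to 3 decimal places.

x̄₁=42.667, s₁=8.876, n₁=12
x̄₂=50.273, s₂=6.754, n₂=11
s_p² = [11·8.876² + 10·6.754²]/21 = 62.9928
SE = √(s_p²·(1/12+1/11)) = 3.3130
t = (42.667−50.273)/3.3130 = -2.2958
df = 21

test statistic = -2.296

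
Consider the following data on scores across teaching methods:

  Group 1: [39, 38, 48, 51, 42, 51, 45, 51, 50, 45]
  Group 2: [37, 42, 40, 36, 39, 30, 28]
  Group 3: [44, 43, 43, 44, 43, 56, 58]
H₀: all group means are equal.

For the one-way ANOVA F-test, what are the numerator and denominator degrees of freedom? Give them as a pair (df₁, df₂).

k = 3 groups, N = 24 total
df = (k−1, N−k) = (3−1, 24−3) = (2, 21)

degrees of freedom = [2, 21]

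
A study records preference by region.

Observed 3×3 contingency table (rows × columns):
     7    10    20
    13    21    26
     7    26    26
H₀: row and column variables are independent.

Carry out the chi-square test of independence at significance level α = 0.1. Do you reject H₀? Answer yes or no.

reject H₀: no

Row totals [37, 60, 59], col totals [27, 57, 72], n=156
χ² = (7−6.40)²/6.40 + (10−13.52)²/13.52 + (20−17.08)²/17.08 + (13−10.38)²/10.38 + (21−21.92)²/21.92 + (26−27.69)²/27.69 + (7−10.21)²/10.21 + (26−21.56)²/21.56 + (26−27.23)²/27.23 = 4.2540
df = 4
p-value (upper-tail) = 0.37272
At α=0.1: p ≥ α → fail to reject H₀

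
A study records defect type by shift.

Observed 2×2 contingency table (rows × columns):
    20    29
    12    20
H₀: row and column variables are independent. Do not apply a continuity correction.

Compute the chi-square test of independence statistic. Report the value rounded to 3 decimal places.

Row totals [49, 32], col totals [32, 49], n=81
χ² = (20−19.36)²/19.36 + (29−29.64)²/29.64 + (12−12.64)²/12.64 + (20−19.36)²/19.36 = 0.0891
df = 1

test statistic = 0.089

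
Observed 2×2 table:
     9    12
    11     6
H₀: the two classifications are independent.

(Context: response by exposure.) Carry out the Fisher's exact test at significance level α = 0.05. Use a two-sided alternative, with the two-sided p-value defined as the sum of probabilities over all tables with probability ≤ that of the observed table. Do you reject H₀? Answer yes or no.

reject H₀: no

Margins: r₁=21, r₂=17, c₁=20, c₂=18, n=38
p_obs = C(21,9)·C(17,11)/C(38,20); sum pmf over tables with pmf ≤ p_obs
p-value (two-sided) = 0.20969
At α=0.05: p ≥ α → fail to reject H₀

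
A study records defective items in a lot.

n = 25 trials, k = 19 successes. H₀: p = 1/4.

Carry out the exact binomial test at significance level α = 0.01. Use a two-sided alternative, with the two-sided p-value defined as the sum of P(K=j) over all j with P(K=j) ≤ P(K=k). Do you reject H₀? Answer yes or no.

reject H₀: yes

Exact binomial: n=25, k=19, p₀=1/4=0.2500
P(X=j) = C(n,j)·p₀^j·(1−p₀)^(n−j); p = Σ P(X=j) over j with P(X=j) ≤ P(X=19)
p-value (two-sided) = 0.00000
At α=0.01: p < α → reject H₀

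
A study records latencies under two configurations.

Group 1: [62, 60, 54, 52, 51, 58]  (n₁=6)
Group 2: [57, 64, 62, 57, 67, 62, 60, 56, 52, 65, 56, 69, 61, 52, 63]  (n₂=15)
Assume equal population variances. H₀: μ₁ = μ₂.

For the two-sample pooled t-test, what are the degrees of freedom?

df = n₁ + n₂ − 2 = 6 + 15 − 2 = 19

degrees of freedom = 19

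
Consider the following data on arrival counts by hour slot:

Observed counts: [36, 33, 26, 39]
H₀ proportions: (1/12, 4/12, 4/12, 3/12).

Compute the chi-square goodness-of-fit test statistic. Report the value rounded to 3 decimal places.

n = 134; E_i = n·p_i = [11.17, 44.67, 44.67, 33.50]
χ² = (36−11.17)²/11.17 + (33−44.67)²/44.67 + (26−44.67)²/44.67 + (39−33.50)²/33.50 = 66.9776
df = 3

test statistic = 66.978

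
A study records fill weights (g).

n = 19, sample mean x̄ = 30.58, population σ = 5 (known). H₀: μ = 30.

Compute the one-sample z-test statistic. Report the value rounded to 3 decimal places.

test statistic = 0.506

SE = σ/√n = 5/√19 = 1.1471
z = (x̄−μ₀)/SE = (30.58−30)/1.1471 = 0.5056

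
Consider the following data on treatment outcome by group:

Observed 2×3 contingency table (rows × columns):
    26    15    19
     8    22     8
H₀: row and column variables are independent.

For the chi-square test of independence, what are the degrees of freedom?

df = (r−1)(c−1) = (2−1)·(3−1) = 2

degrees of freedom = 2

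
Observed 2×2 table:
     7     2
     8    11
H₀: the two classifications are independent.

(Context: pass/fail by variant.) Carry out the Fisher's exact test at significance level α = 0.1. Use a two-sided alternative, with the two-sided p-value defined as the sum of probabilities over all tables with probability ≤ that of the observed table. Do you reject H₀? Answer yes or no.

Margins: r₁=9, r₂=19, c₁=15, c₂=13, n=28
p_obs = C(9,7)·C(19,8)/C(28,15); sum pmf over tables with pmf ≤ p_obs
p-value (two-sided) = 0.11449
At α=0.1: p ≥ α → fail to reject H₀

reject H₀: no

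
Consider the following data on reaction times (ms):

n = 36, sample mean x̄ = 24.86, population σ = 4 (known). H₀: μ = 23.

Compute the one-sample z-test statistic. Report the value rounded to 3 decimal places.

test statistic = 2.790

SE = σ/√n = 4/√36 = 0.6667
z = (x̄−μ₀)/SE = (24.86−23)/0.6667 = 2.7900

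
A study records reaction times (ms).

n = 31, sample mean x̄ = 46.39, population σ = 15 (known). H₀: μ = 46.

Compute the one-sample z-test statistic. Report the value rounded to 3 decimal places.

SE = σ/√n = 15/√31 = 2.6941
z = (x̄−μ₀)/SE = (46.39−46)/2.6941 = 0.1448

test statistic = 0.145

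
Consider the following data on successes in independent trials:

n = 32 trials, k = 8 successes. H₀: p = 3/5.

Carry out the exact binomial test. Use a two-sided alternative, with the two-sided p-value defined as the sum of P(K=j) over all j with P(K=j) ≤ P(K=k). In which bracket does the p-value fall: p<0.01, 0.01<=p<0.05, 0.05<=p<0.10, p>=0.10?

p-value bracket: p<0.01

Exact binomial: n=32, k=8, p₀=3/5=0.6000
P(X=j) = C(n,j)·p₀^j·(1−p₀)^(n−j); p = Σ P(X=j) over j with P(X=j) ≤ P(X=8)
p-value (two-sided) = 0.00008
→ bracket: p<0.01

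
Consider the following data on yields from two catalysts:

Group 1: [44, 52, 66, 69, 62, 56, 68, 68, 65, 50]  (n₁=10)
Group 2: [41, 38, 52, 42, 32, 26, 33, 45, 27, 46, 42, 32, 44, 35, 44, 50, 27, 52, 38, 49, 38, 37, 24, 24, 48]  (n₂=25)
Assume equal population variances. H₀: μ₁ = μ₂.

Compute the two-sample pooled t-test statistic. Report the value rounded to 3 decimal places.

test statistic = 6.472

x̄₁=60.000, s₁=8.882, n₁=10
x̄₂=38.640, s₂=8.798, n₂=25
s_p² = [9·8.882² + 24·8.798²]/33 = 77.8109
SE = √(s_p²·(1/10+1/25)) = 3.3005
t = (60.000−38.640)/3.3005 = 6.4717
df = 33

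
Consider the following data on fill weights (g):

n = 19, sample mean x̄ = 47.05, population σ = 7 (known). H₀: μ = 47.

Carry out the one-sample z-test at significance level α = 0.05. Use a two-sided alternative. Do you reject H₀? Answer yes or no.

SE = σ/√n = 7/√19 = 1.6059
z = (x̄−μ₀)/SE = (47.05−47)/1.6059 = 0.0311
p-value (two-sided) = 0.97516
At α=0.05: p ≥ α → fail to reject H₀

reject H₀: no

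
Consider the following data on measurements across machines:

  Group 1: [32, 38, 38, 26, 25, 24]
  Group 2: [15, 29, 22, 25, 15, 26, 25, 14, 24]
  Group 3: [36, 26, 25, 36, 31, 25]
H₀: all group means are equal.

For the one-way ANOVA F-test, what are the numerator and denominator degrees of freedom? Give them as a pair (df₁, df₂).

degrees of freedom = [2, 18]

k = 3 groups, N = 21 total
df = (k−1, N−k) = (3−1, 21−3) = (2, 18)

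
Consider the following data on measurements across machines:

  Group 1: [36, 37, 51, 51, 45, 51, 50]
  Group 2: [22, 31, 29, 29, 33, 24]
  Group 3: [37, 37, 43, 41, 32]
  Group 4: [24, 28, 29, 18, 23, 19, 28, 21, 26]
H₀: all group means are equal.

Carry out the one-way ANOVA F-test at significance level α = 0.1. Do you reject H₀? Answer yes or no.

Group means [45.86, 28.00, 38.00, 24.00], grand mean 33.148
SSB = Σnᵢ(x̄ᵢ−x̄)² = 2160.550; SSW = ΣΣ(x−x̄ᵢ)² = 564.857
MSB = 2160.550/3 = 720.1834; MSW = 564.857/23 = 24.5590
F = MSB/MSW = 29.3246
df = (3, 23)
p-value (upper-tail) = 0.00000
At α=0.1: p < α → reject H₀

reject H₀: yes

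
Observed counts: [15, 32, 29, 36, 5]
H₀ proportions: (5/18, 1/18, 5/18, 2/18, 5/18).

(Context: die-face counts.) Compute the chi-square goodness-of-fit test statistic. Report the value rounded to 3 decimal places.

test statistic = 173.800

n = 117; E_i = n·p_i = [32.50, 6.50, 32.50, 13.00, 32.50]
χ² = (15−32.50)²/32.50 + (32−6.50)²/6.50 + (29−32.50)²/32.50 + (36−13.00)²/13.00 + (5−32.50)²/32.50 = 173.8000
df = 4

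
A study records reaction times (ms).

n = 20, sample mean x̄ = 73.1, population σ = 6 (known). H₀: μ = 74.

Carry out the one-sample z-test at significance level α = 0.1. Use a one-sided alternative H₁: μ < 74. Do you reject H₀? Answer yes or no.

SE = σ/√n = 6/√20 = 1.3416
z = (x̄−μ₀)/SE = (73.1−74)/1.3416 = -0.6708
p-value (one-sided, H₁ less) = 0.25117
At α=0.1: p ≥ α → fail to reject H₀

reject H₀: no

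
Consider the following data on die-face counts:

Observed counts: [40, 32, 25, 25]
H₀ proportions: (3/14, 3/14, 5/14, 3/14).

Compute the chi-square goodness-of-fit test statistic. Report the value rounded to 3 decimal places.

test statistic = 16.623

n = 122; E_i = n·p_i = [26.14, 26.14, 43.57, 26.14]
χ² = (40−26.14)²/26.14 + (32−26.14)²/26.14 + (25−43.57)²/43.57 + (25−26.14)²/26.14 = 16.6230
df = 3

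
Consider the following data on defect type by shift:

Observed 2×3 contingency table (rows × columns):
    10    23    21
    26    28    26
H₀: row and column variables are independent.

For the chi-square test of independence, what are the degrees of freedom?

df = (r−1)(c−1) = (2−1)·(3−1) = 2

degrees of freedom = 2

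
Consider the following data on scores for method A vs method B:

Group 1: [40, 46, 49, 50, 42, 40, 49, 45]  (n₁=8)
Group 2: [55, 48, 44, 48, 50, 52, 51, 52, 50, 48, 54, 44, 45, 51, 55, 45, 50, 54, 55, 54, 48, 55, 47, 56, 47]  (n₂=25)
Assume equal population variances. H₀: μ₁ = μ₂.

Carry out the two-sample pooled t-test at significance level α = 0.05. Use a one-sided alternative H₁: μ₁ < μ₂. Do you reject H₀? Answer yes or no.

reject H₀: yes

x̄₁=45.125, s₁=4.086, n₁=8
x̄₂=50.320, s₂=3.805, n₂=25
s_p² = [7·4.086² + 24·3.805²]/31 = 14.9779
SE = √(s_p²·(1/8+1/25)) = 1.5721
t = (45.125−50.320)/1.5721 = -3.3046
df = 31
p-value (one-sided, H₁ less) = 0.00120
At α=0.05: p < α → reject H₀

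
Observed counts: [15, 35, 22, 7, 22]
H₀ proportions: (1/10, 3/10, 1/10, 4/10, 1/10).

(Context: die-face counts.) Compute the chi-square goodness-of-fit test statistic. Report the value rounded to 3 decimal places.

n = 101; E_i = n·p_i = [10.10, 30.30, 10.10, 40.40, 10.10]
χ² = (15−10.10)²/10.10 + (35−30.30)²/30.30 + (22−10.10)²/10.10 + (7−40.40)²/40.40 + (22−10.10)²/10.10 = 58.7607
df = 4

test statistic = 58.761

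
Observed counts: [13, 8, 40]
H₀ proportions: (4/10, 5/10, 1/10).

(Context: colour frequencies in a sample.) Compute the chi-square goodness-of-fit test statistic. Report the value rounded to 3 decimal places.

test statistic = 210.320

n = 61; E_i = n·p_i = [24.40, 30.50, 6.10]
χ² = (13−24.40)²/24.40 + (8−30.50)²/30.50 + (40−6.10)²/6.10 = 210.3197
df = 2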